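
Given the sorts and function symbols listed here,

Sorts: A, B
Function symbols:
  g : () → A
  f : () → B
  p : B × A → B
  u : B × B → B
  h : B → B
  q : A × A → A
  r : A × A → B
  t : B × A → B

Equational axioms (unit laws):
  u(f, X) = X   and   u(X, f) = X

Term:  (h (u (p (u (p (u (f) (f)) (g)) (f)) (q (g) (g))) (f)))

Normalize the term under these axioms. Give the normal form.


normal form = (h (p (p (f) (g)) (q (g) (g))))

1. (h (u (p (u (p (u (f) (f)) (g)) (f)) (q (g) (g))) (f)))  →  (h (p (u (p (u (f) (f)) (g)) (f)) (q (g) (g))))
2. (h (p (u (p (u (f) (f)) (g)) (f)) (q (g) (g))))  →  (h (p (p (u (f) (f)) (g)) (q (g) (g))))
3. (h (p (p (u (f) (f)) (g)) (q (g) (g))))  →  (h (p (p (f) (g)) (q (g) (g))))


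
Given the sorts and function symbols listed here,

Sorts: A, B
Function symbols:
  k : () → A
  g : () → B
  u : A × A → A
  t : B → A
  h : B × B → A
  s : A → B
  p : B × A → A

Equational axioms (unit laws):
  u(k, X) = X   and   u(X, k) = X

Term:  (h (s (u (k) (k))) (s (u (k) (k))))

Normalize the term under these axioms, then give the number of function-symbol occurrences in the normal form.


size = 5

1. (h (s (u (k) (k))) (s (u (k) (k))))  →  (h (s (k)) (s (u (k) (k))))
2. (h (s (k)) (s (u (k) (k))))  →  (h (s (k)) (s (k)))
normal form: (h (s (k)) (s (k)))


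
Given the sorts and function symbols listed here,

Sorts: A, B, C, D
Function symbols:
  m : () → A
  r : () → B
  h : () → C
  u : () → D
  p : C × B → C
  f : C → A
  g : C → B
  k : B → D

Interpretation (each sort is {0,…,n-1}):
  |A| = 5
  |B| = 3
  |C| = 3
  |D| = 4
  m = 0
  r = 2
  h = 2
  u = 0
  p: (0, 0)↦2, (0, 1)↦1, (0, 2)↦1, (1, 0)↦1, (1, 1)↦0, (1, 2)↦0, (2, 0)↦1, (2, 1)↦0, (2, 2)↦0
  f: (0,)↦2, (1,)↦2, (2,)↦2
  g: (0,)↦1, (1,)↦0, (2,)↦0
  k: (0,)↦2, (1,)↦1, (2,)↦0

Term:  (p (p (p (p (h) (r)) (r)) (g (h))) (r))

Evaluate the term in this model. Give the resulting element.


  h = 2
  r = 2
  (p (h) (r)) = p(2, 2) = 0
  r = 2
  (p (p (h) (r)) (r)) = p(0, 2) = 1
  h = 2
  (g (h)) = g(2,) = 0
  (p (p (p (h) (r)) (r)) (g (h))) = p(1, 0) = 1
  r = 2
  (p (p (p (p (h) (r)) (r)) (g (h))) (r)) = p(1, 2) = 0

value = 0


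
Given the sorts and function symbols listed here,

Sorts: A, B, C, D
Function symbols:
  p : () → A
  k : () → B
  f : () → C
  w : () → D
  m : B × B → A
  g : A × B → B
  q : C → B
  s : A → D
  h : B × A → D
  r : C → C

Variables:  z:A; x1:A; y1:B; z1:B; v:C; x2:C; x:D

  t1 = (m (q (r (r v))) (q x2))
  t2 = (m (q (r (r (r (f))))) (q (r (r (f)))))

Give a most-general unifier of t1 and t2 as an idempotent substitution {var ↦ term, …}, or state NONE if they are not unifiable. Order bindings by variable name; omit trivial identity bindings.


{v ↦ (r (f)), x2 ↦ (r (r (f)))}


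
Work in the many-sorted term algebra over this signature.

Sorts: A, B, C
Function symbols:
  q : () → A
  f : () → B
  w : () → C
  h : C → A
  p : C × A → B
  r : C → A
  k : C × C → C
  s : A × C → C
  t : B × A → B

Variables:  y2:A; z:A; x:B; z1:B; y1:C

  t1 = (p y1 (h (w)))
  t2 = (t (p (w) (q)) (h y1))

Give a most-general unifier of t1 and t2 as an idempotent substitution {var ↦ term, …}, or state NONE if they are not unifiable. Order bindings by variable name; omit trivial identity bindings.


NONE (not unifiable)

head clash or occurs-check failure — not unifiable


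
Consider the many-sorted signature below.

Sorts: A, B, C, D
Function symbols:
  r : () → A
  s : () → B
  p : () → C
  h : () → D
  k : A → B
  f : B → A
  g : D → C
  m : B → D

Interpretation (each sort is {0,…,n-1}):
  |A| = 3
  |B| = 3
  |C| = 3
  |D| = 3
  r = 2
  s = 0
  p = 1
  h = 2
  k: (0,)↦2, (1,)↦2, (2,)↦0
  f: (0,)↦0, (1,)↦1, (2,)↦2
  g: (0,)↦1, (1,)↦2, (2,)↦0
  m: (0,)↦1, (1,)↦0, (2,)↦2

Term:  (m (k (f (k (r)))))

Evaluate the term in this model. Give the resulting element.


  r = 2
  (k (r)) = k(2,) = 0
  (f (k (r))) = f(0,) = 0
  (k (f (k (r)))) = k(0,) = 2
  (m (k (f (k (r))))) = m(2,) = 2

value = 2


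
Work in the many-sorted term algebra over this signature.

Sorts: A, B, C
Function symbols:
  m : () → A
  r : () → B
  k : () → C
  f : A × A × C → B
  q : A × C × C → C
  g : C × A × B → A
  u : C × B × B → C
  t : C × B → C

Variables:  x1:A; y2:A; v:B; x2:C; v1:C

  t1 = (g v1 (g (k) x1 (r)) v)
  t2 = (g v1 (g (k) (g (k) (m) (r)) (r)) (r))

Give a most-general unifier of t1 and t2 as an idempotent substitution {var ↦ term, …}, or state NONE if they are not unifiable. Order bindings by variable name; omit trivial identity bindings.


{v ↦ (r), x1 ↦ (g (k) (m) (r))}


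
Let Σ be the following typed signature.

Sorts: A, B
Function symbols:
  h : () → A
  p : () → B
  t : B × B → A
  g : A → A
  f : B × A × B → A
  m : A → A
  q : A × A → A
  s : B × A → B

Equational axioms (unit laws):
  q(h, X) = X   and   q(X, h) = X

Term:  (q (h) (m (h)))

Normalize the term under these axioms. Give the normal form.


1. (q (h) (m (h)))  →  (m (h))

normal form = (m (h))


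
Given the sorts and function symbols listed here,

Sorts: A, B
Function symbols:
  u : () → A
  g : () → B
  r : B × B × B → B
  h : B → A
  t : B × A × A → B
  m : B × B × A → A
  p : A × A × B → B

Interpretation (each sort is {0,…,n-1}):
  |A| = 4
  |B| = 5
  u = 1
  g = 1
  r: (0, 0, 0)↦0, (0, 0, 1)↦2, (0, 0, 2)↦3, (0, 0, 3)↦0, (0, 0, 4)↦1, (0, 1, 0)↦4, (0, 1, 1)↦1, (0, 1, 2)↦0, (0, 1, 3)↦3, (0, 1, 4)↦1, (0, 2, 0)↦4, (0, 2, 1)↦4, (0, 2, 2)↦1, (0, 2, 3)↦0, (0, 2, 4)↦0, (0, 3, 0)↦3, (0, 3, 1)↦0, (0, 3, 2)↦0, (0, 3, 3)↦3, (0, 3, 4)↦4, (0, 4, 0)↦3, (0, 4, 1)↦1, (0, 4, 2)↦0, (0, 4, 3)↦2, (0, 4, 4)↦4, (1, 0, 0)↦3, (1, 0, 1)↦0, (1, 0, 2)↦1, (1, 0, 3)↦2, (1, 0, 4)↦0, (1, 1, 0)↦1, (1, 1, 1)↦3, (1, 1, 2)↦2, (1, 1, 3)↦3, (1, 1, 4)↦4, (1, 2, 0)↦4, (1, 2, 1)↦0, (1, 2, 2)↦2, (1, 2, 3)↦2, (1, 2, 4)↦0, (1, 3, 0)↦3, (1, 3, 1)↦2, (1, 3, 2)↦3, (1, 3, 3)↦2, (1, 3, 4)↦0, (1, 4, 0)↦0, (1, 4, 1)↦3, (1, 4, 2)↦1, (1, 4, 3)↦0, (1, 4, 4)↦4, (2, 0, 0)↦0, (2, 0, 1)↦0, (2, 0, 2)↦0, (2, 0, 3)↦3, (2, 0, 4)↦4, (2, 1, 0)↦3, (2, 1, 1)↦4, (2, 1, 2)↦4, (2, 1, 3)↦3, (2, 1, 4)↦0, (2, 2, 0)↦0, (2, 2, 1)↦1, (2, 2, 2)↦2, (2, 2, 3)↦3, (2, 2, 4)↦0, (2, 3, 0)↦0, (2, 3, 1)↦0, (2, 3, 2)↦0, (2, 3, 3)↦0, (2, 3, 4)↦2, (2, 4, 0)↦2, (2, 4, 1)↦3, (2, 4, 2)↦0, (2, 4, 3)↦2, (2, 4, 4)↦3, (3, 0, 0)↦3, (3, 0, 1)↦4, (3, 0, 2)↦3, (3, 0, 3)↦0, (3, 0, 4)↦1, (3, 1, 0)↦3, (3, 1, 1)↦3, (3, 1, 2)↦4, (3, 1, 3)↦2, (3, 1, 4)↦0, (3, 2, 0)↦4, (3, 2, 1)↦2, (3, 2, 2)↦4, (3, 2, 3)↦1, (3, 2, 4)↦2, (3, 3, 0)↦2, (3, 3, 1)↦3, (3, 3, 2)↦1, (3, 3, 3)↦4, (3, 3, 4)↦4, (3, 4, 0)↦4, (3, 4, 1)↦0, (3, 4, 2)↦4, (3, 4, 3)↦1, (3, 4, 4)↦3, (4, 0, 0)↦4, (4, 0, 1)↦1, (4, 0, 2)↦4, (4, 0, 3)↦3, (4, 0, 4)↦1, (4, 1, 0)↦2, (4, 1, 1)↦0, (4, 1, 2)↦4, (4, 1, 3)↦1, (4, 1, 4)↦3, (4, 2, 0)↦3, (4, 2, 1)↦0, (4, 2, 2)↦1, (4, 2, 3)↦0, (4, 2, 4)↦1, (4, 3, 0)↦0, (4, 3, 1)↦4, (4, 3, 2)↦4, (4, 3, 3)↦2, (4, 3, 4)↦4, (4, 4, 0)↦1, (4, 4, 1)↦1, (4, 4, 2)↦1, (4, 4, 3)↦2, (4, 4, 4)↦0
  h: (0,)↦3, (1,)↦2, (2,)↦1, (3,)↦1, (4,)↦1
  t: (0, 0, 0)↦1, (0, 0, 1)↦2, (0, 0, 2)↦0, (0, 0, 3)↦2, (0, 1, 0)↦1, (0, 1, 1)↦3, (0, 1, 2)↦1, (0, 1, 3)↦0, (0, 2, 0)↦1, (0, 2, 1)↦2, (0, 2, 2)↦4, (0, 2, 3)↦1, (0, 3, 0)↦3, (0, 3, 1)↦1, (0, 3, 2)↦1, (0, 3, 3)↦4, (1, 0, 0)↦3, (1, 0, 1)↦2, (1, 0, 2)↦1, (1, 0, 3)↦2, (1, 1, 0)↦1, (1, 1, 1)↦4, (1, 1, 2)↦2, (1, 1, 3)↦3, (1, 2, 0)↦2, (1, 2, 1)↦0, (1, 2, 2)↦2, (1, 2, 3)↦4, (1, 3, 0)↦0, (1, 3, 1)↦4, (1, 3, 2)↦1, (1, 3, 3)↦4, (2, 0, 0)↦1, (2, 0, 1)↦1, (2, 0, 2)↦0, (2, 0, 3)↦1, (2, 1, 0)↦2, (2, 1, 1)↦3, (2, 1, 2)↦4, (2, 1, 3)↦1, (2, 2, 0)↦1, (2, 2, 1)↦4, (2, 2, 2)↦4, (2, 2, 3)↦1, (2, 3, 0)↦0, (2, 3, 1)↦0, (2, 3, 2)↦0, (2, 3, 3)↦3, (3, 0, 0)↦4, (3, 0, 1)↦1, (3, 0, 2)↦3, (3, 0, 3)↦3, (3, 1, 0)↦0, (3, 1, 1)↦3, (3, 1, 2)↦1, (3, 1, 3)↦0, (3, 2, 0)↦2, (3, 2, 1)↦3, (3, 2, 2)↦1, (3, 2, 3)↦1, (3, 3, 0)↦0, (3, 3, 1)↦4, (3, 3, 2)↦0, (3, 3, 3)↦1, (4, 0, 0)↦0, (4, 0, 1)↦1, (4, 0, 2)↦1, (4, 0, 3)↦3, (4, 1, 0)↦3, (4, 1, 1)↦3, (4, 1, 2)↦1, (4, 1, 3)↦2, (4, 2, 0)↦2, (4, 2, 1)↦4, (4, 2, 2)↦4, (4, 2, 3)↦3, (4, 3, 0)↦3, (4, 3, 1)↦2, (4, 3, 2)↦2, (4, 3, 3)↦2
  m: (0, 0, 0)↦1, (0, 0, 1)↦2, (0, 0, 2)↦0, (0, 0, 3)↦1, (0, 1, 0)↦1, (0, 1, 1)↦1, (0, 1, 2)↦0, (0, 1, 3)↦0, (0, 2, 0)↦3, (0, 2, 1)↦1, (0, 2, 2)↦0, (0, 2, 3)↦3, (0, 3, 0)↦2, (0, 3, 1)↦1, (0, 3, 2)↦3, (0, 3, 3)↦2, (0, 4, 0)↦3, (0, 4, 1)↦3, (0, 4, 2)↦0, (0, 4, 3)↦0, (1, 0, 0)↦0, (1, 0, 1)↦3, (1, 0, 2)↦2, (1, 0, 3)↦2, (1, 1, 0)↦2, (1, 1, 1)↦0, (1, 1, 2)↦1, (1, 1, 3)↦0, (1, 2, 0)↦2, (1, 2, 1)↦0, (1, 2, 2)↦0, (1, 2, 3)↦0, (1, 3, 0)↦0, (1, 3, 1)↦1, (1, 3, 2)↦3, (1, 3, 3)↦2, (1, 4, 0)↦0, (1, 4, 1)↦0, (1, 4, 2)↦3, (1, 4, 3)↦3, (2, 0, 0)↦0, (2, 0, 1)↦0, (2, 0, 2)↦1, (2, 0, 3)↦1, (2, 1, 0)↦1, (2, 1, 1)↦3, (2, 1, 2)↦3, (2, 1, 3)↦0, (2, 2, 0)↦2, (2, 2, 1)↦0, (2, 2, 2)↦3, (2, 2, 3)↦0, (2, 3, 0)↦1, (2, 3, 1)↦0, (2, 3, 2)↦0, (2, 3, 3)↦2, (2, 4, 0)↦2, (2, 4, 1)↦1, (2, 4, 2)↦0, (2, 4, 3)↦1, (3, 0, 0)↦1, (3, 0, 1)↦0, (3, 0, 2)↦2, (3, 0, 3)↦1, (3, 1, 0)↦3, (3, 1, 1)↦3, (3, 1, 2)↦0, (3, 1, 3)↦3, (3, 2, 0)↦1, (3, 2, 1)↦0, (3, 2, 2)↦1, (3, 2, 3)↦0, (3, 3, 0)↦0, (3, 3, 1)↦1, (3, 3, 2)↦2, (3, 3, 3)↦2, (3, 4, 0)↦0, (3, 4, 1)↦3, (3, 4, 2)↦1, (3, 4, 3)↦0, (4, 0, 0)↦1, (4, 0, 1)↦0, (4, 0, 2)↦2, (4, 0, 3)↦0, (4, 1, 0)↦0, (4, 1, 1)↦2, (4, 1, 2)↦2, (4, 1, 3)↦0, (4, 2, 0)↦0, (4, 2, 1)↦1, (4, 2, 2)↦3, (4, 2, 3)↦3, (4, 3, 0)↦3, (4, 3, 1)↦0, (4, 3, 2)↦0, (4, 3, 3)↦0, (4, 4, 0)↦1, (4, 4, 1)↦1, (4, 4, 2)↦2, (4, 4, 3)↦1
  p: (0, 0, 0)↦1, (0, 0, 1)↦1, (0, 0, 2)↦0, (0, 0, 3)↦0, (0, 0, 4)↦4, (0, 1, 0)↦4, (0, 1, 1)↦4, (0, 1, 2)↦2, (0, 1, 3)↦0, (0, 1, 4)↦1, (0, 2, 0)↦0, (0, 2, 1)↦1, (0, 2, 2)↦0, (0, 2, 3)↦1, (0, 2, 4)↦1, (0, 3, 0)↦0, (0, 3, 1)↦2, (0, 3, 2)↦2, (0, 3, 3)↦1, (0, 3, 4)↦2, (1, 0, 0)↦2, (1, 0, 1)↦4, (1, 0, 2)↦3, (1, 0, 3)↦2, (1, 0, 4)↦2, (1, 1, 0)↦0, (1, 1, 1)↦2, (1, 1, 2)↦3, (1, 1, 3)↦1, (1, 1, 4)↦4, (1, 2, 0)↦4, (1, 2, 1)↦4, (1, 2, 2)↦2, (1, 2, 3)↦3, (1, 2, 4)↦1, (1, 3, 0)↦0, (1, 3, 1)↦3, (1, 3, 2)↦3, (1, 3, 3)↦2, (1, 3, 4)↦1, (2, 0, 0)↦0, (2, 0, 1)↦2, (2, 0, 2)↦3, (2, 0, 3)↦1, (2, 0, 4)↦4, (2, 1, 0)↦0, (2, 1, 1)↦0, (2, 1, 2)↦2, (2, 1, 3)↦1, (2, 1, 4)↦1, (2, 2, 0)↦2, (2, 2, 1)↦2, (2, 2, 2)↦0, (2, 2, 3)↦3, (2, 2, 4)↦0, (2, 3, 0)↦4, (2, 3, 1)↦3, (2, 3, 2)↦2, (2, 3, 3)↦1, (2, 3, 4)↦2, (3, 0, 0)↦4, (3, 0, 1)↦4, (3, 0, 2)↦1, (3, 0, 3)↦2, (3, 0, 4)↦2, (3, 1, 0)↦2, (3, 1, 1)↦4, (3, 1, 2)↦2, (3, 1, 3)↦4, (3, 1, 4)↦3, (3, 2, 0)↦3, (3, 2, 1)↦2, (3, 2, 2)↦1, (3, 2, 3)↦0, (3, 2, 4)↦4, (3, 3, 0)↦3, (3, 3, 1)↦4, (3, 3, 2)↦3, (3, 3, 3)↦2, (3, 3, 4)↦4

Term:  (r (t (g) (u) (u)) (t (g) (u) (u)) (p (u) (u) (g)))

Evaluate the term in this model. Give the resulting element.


  g = 1
  u = 1
  u = 1
  (t (g) (u) (u)) = t(1, 1, 1) = 4
  g = 1
  u = 1
  u = 1
  (t (g) (u) (u)) = t(1, 1, 1) = 4
  u = 1
  u = 1
  g = 1
  (p (u) (u) (g)) = p(1, 1, 1) = 2
  (r (t (g) (u) (u)) (t (g) (u) (u)) (p (u) (u) (g))) = r(4, 4, 2) = 1

value = 1


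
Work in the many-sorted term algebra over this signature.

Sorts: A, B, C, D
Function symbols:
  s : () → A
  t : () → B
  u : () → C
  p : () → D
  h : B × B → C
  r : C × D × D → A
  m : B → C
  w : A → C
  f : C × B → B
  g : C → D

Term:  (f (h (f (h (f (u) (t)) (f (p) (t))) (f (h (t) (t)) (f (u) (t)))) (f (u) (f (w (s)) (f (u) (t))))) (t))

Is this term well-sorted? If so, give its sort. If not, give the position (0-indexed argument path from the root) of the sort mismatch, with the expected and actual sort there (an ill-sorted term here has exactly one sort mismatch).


          (u) : C
          (t) : B
        (f (u) (t)) : B
          (p) : D
          (t) : B
        (f (p) (t)) : ✗ arg 0 at [0, 0, 0, 1, 0] has sort D, expected C
          (t) : B
          (t) : B
        (h (t) (t)) : C
          (u) : C
          (t) : B
        (f (u) (t)) : B
      (f (h (t) (t)) (f (u) (t))) : B
      (u) : C
          (s) : A
        (w (s)) : C
          (u) : C
          (t) : B
        (f (u) (t)) : B
      (f (w (s)) (f (u) (t))) : B
    (f (u) (f (w (s)) (f (u) (t)))) : B
  (t) : B

ill-sorted at position [0, 0, 0, 1, 0]: expected C, got D


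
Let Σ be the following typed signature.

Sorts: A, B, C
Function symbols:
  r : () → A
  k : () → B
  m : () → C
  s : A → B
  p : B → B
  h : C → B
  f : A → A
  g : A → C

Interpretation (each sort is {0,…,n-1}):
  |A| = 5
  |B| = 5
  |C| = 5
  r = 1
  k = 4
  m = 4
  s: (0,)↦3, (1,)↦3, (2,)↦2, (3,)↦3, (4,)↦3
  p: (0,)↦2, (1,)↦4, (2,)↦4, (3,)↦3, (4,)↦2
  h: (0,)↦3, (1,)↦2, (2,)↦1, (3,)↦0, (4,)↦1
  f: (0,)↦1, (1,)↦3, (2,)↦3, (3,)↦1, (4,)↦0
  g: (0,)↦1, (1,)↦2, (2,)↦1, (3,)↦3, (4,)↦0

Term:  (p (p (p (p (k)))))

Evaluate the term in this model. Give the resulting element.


  k = 4
  (p (k)) = p(4,) = 2
  (p (p (k))) = p(2,) = 4
  (p (p (p (k)))) = p(4,) = 2
  (p (p (p (p (k))))) = p(2,) = 4

value = 4


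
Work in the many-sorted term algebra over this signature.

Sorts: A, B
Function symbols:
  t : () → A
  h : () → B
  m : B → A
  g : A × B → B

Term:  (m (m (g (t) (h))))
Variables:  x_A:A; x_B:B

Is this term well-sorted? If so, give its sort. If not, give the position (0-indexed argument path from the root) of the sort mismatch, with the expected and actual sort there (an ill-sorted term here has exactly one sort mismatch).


ill-sorted at position [0]: expected B, got A

      (t) : A
      (h) : B
    (g (t) (h)) : B
  (m (g (t) (h))) : A
(m (m (g (t) (h)))) : ✗ arg 0 at [0] has sort A, expected B


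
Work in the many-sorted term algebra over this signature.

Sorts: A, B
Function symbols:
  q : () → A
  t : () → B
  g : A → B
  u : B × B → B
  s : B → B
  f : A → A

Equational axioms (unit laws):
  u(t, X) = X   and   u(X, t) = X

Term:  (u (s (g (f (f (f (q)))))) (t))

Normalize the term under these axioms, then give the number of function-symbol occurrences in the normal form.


size = 6

1. (u (s (g (f (f (f (q)))))) (t))  →  (s (g (f (f (f (q))))))
normal form: (s (g (f (f (f (q))))))


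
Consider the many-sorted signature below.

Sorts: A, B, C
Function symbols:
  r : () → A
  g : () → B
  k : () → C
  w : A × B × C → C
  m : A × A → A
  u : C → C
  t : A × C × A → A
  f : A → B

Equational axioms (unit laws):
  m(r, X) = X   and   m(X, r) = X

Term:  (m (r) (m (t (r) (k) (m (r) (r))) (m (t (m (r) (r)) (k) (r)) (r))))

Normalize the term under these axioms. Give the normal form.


1. (m (r) (m (t (r) (k) (m (r) (r))) (m (t (m (r) (r)) (k) (r)) (r))))  →  (m (t (r) (k) (m (r) (r))) (m (t (m (r) (r)) (k) (r)) (r)))
2. (m (t (r) (k) (m (r) (r))) (m (t (m (r) (r)) (k) (r)) (r)))  →  (m (t (r) (k) (r)) (m (t (m (r) (r)) (k) (r)) (r)))
3. (m (t (r) (k) (r)) (m (t (m (r) (r)) (k) (r)) (r)))  →  (m (t (r) (k) (r)) (t (m (r) (r)) (k) (r)))
4. (m (t (r) (k) (r)) (t (m (r) (r)) (k) (r)))  →  (m (t (r) (k) (r)) (t (r) (k) (r)))

normal form = (m (t (r) (k) (r)) (t (r) (k) (r)))


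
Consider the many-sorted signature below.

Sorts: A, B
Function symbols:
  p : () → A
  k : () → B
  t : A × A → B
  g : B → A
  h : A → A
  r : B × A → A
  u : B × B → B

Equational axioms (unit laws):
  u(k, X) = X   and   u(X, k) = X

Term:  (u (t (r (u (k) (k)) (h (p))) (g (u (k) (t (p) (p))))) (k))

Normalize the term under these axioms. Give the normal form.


normal form = (t (r (k) (h (p))) (g (t (p) (p))))

1. (u (t (r (u (k) (k)) (h (p))) (g (u (k) (t (p) (p))))) (k))  →  (t (r (u (k) (k)) (h (p))) (g (u (k) (t (p) (p)))))
2. (t (r (u (k) (k)) (h (p))) (g (u (k) (t (p) (p)))))  →  (t (r (k) (h (p))) (g (u (k) (t (p) (p)))))
3. (t (r (k) (h (p))) (g (u (k) (t (p) (p)))))  →  (t (r (k) (h (p))) (g (t (p) (p))))


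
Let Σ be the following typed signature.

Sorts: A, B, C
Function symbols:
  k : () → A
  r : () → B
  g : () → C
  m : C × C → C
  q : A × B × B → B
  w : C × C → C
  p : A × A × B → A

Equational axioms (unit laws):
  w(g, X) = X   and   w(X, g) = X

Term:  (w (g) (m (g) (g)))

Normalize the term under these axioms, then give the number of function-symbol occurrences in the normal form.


size = 3

1. (w (g) (m (g) (g)))  →  (m (g) (g))
normal form: (m (g) (g))


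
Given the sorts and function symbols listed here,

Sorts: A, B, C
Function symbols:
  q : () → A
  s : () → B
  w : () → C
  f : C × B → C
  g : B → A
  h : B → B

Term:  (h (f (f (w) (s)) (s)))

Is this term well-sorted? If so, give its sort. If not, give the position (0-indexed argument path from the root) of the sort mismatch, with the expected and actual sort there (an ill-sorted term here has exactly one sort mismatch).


ill-sorted at position [0]: expected B, got C

      (w) : C
      (s) : B
    (f (w) (s)) : C
    (s) : B
  (f (f (w) (s)) (s)) : C
(h (f (f (w) (s)) (s))) : ✗ arg 0 at [0] has sort C, expected B


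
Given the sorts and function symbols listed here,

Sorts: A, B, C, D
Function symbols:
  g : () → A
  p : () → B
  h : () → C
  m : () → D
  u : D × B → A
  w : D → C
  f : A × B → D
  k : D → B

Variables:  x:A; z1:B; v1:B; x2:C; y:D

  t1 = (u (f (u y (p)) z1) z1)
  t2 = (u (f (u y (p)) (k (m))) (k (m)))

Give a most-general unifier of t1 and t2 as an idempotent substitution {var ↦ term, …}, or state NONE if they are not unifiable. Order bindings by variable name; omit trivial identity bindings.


{z1 ↦ (k (m))}


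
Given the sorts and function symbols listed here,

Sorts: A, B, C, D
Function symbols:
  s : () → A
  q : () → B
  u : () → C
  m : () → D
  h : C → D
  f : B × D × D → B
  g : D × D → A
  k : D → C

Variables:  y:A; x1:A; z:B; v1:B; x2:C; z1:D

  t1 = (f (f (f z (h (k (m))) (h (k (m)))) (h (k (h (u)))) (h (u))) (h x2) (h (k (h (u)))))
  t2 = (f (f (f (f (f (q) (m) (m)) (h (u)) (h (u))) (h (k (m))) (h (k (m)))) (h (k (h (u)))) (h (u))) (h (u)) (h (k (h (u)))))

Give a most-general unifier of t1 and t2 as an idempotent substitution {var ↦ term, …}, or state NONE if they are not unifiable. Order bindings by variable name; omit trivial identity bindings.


{x2 ↦ (u), z ↦ (f (f (q) (m) (m)) (h (u)) (h (u)))}


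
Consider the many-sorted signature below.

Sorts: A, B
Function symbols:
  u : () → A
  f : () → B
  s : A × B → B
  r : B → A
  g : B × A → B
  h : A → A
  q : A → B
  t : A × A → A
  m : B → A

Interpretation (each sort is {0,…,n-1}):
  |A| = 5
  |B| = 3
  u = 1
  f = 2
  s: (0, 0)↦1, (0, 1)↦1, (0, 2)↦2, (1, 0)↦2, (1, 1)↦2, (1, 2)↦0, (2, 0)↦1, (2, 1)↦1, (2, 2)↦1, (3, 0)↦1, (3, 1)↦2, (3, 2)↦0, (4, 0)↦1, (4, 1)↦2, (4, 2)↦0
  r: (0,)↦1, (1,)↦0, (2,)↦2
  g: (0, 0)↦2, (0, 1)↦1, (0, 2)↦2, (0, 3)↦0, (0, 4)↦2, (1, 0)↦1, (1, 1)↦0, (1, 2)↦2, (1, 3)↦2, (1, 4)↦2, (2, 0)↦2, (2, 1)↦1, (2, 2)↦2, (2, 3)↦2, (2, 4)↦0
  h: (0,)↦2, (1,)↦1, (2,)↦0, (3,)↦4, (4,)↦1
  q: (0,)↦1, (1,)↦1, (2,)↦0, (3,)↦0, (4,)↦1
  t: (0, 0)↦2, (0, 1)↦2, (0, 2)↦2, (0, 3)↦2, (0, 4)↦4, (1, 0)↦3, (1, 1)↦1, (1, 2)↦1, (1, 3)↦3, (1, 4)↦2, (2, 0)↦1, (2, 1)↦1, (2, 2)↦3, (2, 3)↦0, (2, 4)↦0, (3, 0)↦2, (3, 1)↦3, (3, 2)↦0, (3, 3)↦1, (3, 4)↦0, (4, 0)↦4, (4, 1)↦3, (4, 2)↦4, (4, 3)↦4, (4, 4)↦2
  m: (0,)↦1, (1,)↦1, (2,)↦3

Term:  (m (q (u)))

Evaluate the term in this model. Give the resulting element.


  u = 1
  (q (u)) = q(1,) = 1
  (m (q (u))) = m(1,) = 1

value = 1


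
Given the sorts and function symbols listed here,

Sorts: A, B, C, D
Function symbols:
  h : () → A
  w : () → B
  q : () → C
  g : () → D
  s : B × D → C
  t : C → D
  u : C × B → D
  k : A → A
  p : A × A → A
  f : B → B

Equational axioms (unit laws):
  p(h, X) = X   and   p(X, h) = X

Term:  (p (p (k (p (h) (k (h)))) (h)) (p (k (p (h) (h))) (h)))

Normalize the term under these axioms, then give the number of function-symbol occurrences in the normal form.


1. (p (p (k (p (h) (k (h)))) (h)) (p (k (p (h) (h))) (h)))  →  (p (k (p (h) (k (h)))) (p (k (p (h) (h))) (h)))
2. (p (k (p (h) (k (h)))) (p (k (p (h) (h))) (h)))  →  (p (k (k (h))) (p (k (p (h) (h))) (h)))
3. (p (k (k (h))) (p (k (p (h) (h))) (h)))  →  (p (k (k (h))) (k (p (h) (h))))
4. (p (k (k (h))) (k (p (h) (h))))  →  (p (k (k (h))) (k (h)))
normal form: (p (k (k (h))) (k (h)))

size = 6


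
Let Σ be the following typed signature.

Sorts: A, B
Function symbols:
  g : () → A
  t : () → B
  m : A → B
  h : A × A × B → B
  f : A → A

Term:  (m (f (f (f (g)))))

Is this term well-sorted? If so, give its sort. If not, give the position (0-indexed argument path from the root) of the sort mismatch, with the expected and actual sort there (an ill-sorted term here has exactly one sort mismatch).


well-sorted; sort = B

        (g) : A
      (f (g)) : A
    (f (f (g))) : A
  (f (f (f (g)))) : A
(m (f (f (f (g))))) : B


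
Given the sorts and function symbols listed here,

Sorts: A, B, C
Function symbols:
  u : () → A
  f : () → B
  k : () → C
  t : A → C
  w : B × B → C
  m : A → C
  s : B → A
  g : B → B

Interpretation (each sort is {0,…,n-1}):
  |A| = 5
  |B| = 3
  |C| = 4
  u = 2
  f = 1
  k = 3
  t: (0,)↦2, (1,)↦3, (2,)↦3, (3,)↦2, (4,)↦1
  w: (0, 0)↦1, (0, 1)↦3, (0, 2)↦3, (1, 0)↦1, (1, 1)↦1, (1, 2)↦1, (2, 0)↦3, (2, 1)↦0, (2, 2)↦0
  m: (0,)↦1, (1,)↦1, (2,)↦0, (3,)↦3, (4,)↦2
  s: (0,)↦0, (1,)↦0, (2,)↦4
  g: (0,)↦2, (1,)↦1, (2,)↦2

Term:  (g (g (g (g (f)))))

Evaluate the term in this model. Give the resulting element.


  f = 1
  (g (f)) = g(1,) = 1
  (g (g (f))) = g(1,) = 1
  (g (g (g (f)))) = g(1,) = 1
  (g (g (g (g (f))))) = g(1,) = 1

value = 1


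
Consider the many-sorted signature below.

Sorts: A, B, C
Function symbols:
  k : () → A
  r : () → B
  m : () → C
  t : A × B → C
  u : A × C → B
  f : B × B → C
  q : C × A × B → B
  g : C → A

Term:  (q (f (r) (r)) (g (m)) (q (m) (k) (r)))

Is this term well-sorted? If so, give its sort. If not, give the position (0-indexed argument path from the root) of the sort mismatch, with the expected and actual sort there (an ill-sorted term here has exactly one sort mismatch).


    (r) : B
    (r) : B
  (f (r) (r)) : C
    (m) : C
  (g (m)) : A
    (m) : C
    (k) : A
    (r) : B
  (q (m) (k) (r)) : B
(q (f (r) (r)) (g (m)) (q (m) (k) (r))) : B

well-sorted; sort = B


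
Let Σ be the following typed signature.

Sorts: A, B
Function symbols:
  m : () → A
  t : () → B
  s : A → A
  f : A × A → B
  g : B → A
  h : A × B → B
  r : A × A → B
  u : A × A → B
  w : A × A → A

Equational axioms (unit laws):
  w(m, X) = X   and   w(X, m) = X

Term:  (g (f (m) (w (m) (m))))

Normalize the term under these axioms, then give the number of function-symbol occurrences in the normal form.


size = 4

1. (g (f (m) (w (m) (m))))  →  (g (f (m) (m)))
normal form: (g (f (m) (m)))


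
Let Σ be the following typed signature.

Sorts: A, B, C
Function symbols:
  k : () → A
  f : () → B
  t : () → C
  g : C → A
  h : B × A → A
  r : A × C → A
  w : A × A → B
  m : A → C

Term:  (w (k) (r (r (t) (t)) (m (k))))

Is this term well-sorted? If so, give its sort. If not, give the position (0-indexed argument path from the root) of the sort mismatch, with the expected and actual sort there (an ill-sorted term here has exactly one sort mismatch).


  (k) : A
      (t) : C
      (t) : C
    (r (t) (t)) : ✗ arg 0 at [1, 0, 0] has sort C, expected A
      (k) : A
    (m (k)) : C

ill-sorted at position [1, 0, 0]: expected A, got C


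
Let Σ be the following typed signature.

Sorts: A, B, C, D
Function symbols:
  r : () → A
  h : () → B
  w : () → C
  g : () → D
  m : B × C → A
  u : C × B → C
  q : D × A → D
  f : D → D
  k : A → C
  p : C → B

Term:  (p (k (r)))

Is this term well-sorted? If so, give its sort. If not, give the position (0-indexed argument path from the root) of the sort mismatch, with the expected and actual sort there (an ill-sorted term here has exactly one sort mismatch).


    (r) : A
  (k (r)) : C
(p (k (r))) : B

well-sorted; sort = B


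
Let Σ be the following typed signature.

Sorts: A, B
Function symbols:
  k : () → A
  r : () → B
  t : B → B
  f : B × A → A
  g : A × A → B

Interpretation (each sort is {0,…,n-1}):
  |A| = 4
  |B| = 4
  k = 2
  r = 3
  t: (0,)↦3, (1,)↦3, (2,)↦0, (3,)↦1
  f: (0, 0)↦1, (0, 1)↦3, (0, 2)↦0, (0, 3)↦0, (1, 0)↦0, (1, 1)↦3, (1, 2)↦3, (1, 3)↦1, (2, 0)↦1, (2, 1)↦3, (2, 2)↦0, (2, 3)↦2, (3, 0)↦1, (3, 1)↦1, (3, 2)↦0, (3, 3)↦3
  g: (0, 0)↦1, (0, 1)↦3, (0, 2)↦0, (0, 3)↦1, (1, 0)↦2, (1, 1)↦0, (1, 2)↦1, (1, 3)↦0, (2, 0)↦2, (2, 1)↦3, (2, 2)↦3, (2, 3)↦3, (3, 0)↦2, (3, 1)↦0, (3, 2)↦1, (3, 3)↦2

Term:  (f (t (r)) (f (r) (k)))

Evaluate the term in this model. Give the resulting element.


value = 0

  r = 3
  (t (r)) = t(3,) = 1
  r = 3
  k = 2
  (f (r) (k)) = f(3, 2) = 0
  (f (t (r)) (f (r) (k))) = f(1, 0) = 0


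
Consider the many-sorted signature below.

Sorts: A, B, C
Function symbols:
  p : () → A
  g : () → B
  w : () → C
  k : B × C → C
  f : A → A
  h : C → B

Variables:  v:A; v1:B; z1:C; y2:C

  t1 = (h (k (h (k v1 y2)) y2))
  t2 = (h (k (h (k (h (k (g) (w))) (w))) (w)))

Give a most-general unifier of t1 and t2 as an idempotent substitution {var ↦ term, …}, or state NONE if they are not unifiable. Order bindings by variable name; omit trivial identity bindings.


{v1 ↦ (h (k (g) (w))), y2 ↦ (w)}


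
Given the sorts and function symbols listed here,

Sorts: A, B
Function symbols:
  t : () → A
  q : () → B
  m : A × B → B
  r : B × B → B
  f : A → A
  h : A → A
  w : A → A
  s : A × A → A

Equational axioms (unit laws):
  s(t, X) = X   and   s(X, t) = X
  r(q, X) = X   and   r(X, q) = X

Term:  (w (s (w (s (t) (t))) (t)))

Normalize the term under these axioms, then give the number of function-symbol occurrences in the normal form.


size = 3

1. (w (s (w (s (t) (t))) (t)))  →  (w (w (s (t) (t))))
2. (w (w (s (t) (t))))  →  (w (w (t)))
normal form: (w (w (t)))


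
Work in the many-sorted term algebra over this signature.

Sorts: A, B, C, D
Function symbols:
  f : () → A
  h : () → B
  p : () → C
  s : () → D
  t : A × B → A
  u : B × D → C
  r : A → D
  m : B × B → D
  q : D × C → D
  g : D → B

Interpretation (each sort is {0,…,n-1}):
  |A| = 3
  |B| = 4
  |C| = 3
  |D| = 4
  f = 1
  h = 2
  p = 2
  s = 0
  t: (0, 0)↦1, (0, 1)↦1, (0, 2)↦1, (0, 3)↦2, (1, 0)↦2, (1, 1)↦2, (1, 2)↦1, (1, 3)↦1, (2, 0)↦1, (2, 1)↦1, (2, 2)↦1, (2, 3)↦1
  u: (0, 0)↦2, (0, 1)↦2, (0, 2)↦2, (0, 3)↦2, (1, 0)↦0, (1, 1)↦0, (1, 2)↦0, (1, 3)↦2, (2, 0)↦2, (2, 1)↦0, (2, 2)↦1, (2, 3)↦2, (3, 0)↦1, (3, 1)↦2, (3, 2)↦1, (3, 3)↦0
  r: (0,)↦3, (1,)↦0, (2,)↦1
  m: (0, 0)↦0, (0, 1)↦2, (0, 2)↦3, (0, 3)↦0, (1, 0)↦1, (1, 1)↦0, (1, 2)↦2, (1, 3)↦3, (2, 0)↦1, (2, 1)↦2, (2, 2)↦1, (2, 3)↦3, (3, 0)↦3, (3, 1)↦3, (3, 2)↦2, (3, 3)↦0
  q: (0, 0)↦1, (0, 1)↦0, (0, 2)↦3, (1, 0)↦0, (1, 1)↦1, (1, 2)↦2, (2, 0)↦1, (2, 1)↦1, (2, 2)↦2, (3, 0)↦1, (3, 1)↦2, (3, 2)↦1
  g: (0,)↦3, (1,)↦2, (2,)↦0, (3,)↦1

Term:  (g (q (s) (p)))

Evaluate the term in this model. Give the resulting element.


  s = 0
  p = 2
  (q (s) (p)) = q(0, 2) = 3
  (g (q (s) (p))) = g(3,) = 1

value = 1


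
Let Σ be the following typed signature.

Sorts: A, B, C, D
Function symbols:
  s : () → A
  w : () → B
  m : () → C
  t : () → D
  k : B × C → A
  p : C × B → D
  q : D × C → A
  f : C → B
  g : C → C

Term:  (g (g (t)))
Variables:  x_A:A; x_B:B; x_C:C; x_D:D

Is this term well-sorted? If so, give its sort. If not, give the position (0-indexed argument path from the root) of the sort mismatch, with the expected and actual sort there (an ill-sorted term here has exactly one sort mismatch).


    (t) : D
  (g (t)) : ✗ arg 0 at [0, 0] has sort D, expected C

ill-sorted at position [0, 0]: expected C, got D


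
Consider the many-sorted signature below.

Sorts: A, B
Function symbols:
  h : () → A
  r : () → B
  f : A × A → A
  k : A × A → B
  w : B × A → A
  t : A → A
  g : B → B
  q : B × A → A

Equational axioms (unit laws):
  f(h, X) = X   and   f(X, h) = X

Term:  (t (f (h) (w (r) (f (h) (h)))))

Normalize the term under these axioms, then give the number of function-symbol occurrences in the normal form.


1. (t (f (h) (w (r) (f (h) (h)))))  →  (t (w (r) (f (h) (h))))
2. (t (w (r) (f (h) (h))))  →  (t (w (r) (h)))
normal form: (t (w (r) (h)))

size = 4


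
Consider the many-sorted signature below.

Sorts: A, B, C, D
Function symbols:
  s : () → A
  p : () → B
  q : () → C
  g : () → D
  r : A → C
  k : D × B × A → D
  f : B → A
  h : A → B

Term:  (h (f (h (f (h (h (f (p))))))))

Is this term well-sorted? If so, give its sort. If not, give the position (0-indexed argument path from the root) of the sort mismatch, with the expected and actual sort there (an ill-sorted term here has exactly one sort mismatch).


ill-sorted at position [0, 0, 0, 0, 0]: expected A, got B

              (p) : B
            (f (p)) : A
          (h (f (p))) : B
        (h (h (f (p)))) : ✗ arg 0 at [0, 0, 0, 0, 0] has sort B, expected A


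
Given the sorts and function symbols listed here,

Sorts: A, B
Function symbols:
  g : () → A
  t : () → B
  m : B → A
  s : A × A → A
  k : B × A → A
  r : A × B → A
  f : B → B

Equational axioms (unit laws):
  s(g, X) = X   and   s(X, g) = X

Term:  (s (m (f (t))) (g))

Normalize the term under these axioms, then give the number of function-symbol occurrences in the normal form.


1. (s (m (f (t))) (g))  →  (m (f (t)))
normal form: (m (f (t)))

size = 3


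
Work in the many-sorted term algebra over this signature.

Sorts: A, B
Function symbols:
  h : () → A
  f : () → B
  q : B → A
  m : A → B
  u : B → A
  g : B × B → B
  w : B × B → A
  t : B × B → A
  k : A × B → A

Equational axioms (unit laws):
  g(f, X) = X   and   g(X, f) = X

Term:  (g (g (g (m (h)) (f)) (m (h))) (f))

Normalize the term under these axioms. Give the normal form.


1. (g (g (g (m (h)) (f)) (m (h))) (f))  →  (g (g (m (h)) (f)) (m (h)))
2. (g (g (m (h)) (f)) (m (h)))  →  (g (m (h)) (m (h)))

normal form = (g (m (h)) (m (h)))


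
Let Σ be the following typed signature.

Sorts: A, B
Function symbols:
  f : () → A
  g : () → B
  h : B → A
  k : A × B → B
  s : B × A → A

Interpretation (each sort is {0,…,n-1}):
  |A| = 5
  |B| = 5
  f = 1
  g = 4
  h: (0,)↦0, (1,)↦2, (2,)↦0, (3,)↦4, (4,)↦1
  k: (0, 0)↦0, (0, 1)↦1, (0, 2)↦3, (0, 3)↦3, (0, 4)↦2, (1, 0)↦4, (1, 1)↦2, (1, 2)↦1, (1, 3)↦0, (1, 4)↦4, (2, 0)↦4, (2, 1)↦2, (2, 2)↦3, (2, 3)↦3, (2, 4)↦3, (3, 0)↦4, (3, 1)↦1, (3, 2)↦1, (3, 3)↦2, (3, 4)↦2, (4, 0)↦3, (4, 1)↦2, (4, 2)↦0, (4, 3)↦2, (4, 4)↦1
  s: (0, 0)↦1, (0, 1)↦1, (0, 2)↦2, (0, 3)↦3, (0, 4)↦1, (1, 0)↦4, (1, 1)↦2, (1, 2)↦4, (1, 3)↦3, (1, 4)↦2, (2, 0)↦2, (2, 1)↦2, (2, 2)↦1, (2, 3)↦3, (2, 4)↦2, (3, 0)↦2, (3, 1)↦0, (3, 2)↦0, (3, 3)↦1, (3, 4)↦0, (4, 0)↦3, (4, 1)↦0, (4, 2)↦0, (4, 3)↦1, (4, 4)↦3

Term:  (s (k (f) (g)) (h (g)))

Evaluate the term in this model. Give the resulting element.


value = 0

  f = 1
  g = 4
  (k (f) (g)) = k(1, 4) = 4
  g = 4
  (h (g)) = h(4,) = 1
  (s (k (f) (g)) (h (g))) = s(4, 1) = 0


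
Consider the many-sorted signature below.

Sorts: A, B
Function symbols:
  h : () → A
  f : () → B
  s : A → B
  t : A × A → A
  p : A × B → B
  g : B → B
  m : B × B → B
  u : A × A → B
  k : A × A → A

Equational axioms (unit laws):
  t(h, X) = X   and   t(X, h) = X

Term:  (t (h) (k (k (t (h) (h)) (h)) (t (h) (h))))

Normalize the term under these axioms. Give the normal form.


normal form = (k (k (h) (h)) (h))

1. (t (h) (k (k (t (h) (h)) (h)) (t (h) (h))))  →  (k (k (t (h) (h)) (h)) (t (h) (h)))
2. (k (k (t (h) (h)) (h)) (t (h) (h)))  →  (k (k (h) (h)) (t (h) (h)))
3. (k (k (h) (h)) (t (h) (h)))  →  (k (k (h) (h)) (h))


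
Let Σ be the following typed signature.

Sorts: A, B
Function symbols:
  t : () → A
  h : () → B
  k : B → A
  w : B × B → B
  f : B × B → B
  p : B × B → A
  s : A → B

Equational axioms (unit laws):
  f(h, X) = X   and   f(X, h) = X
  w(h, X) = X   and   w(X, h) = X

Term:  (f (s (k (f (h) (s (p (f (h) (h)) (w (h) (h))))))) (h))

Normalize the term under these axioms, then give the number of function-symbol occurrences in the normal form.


1. (f (s (k (f (h) (s (p (f (h) (h)) (w (h) (h))))))) (h))  →  (s (k (f (h) (s (p (f (h) (h)) (w (h) (h)))))))
2. (s (k (f (h) (s (p (f (h) (h)) (w (h) (h)))))))  →  (s (k (s (p (f (h) (h)) (w (h) (h))))))
3. (s (k (s (p (f (h) (h)) (w (h) (h))))))  →  (s (k (s (p (h) (w (h) (h))))))
4. (s (k (s (p (h) (w (h) (h))))))  →  (s (k (s (p (h) (h)))))
normal form: (s (k (s (p (h) (h)))))

size = 6


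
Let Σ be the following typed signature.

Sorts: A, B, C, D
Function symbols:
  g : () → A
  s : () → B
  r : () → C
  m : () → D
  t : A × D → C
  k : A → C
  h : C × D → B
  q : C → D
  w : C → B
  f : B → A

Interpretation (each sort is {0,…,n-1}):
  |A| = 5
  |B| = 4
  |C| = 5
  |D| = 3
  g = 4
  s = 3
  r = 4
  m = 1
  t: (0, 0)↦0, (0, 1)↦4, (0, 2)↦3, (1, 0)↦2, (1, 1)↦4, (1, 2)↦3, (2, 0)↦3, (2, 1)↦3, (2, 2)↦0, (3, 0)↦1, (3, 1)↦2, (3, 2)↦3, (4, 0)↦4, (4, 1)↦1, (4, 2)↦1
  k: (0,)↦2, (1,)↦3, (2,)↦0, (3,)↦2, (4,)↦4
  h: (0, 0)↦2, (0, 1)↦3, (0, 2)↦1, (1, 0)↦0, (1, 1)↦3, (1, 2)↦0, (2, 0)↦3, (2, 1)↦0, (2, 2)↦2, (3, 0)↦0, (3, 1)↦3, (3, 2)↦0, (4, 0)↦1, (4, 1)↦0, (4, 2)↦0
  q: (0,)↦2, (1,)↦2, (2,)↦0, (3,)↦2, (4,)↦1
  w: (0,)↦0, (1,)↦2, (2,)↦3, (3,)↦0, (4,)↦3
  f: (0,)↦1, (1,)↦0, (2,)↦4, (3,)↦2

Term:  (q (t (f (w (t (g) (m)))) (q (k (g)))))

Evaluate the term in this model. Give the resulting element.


value = 2

  g = 4
  m = 1
  (t (g) (m)) = t(4, 1) = 1
  (w (t (g) (m))) = w(1,) = 2
  (f (w (t (g) (m)))) = f(2,) = 4
  g = 4
  (k (g)) = k(4,) = 4
  (q (k (g))) = q(4,) = 1
  (t (f (w (t (g) (m)))) (q (k (g)))) = t(4, 1) = 1
  (q (t (f (w (t (g) (m)))) (q (k (g))))) = q(1,) = 2


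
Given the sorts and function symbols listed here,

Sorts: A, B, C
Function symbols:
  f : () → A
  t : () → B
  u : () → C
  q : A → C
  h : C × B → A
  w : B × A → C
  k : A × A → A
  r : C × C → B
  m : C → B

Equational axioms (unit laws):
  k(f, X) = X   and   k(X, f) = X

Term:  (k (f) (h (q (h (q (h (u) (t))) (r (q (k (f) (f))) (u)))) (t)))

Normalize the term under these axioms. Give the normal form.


normal form = (h (q (h (q (h (u) (t))) (r (q (f)) (u)))) (t))

1. (k (f) (h (q (h (q (h (u) (t))) (r (q (k (f) (f))) (u)))) (t)))  →  (h (q (h (q (h (u) (t))) (r (q (k (f) (f))) (u)))) (t))
2. (h (q (h (q (h (u) (t))) (r (q (k (f) (f))) (u)))) (t))  →  (h (q (h (q (h (u) (t))) (r (q (f)) (u)))) (t))


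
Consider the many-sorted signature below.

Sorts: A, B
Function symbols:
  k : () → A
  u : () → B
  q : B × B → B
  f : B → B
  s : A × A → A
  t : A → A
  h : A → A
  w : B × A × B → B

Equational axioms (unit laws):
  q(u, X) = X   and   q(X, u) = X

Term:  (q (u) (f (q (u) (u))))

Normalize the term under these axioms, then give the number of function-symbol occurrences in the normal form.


size = 2

1. (q (u) (f (q (u) (u))))  →  (f (q (u) (u)))
2. (f (q (u) (u)))  →  (f (u))
normal form: (f (u))


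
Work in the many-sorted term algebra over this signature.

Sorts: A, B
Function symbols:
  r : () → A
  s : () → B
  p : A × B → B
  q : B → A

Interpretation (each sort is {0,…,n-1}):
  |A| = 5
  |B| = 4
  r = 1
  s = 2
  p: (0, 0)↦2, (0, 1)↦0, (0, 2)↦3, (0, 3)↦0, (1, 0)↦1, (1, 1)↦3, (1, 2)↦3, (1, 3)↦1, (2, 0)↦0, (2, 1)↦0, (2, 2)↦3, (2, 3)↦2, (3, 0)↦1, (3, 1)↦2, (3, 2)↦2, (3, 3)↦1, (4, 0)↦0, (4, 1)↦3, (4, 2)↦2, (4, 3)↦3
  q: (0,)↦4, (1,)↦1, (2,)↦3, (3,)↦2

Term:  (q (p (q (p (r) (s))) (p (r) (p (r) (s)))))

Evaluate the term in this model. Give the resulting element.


value = 4

  r = 1
  s = 2
  (p (r) (s)) = p(1, 2) = 3
  (q (p (r) (s))) = q(3,) = 2
  r = 1
  r = 1
  s = 2
  (p (r) (s)) = p(1, 2) = 3
  (p (r) (p (r) (s))) = p(1, 3) = 1
  (p (q (p (r) (s))) (p (r) (p (r) (s)))) = p(2, 1) = 0
  (q (p (q (p (r) (s))) (p (r) (p (r) (s))))) = q(0,) = 4


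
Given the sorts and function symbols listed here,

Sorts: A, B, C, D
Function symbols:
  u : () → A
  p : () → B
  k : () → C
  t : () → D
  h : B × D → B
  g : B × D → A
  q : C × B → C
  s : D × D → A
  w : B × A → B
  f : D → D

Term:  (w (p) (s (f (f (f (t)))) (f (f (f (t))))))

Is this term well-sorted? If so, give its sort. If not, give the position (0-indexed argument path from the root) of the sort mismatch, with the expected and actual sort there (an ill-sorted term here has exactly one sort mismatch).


  (p) : B
          (t) : D
        (f (t)) : D
      (f (f (t))) : D
    (f (f (f (t)))) : D
          (t) : D
        (f (t)) : D
      (f (f (t))) : D
    (f (f (f (t)))) : D
  (s (f (f (f (t)))) (f (f (f (t))))) : A
(w (p) (s (f (f (f (t)))) (f (f (f (t)))))) : B

well-sorted; sort = B


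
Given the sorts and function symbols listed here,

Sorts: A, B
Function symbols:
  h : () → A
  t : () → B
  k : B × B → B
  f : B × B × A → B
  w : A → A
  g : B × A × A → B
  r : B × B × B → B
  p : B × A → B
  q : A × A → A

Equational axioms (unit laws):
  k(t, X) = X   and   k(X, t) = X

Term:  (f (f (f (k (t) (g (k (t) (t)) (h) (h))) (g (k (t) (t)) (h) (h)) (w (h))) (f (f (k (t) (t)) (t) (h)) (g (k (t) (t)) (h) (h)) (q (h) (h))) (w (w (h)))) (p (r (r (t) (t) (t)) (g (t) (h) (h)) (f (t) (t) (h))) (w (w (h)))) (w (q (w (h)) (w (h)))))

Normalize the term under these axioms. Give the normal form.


normal form = (f (f (f (g (t) (h) (h)) (g (t) (h) (h)) (w (h))) (f (f (t) (t) (h)) (g (t) (h) (h)) (q (h) (h))) (w (w (h)))) (p (r (r (t) (t) (t)) (g (t) (h) (h)) (f (t) (t) (h))) (w (w (h)))) (w (q (w (h)) (w (h)))))

1. (f (f (f (k (t) (g (k (t) (t)) (h) (h))) (g (k (t) (t)) (h) (h)) (w (h))) (f (f (k (t) (t)) (t) (h)) (g (k (t) (t)) (h) (h)) (q (h) (h))) (w (w (h)))) (p (r (r (t) (t) (t)) (g (t) (h) (h)) (f (t) (t) (h))) (w (w (h)))) (w (q (w (h)) (w (h)))))  →  (f (f (f (g (k (t) (t)) (h) (h)) (g (k (t) (t)) (h) (h)) (w (h))) (f (f (k (t) (t)) (t) (h)) (g (k (t) (t)) (h) (h)) (q (h) (h))) (w (w (h)))) (p (r (r (t) (t) (t)) (g (t) (h) (h)) (f (t) (t) (h))) (w (w (h)))) (w (q (w (h)) (w (h)))))
2. (f (f (f (g (k (t) (t)) (h) (h)) (g (k (t) (t)) (h) (h)) (w (h))) (f (f (k (t) (t)) (t) (h)) (g (k (t) (t)) (h) (h)) (q (h) (h))) (w (w (h)))) (p (r (r (t) (t) (t)) (g (t) (h) (h)) (f (t) (t) (h))) (w (w (h)))) (w (q (w (h)) (w (h)))))  →  (f (f (f (g (t) (h) (h)) (g (k (t) (t)) (h) (h)) (w (h))) (f (f (k (t) (t)) (t) (h)) (g (k (t) (t)) (h) (h)) (q (h) (h))) (w (w (h)))) (p (r (r (t) (t) (t)) (g (t) (h) (h)) (f (t) (t) (h))) (w (w (h)))) (w (q (w (h)) (w (h)))))
3. (f (f (f (g (t) (h) (h)) (g (k (t) (t)) (h) (h)) (w (h))) (f (f (k (t) (t)) (t) (h)) (g (k (t) (t)) (h) (h)) (q (h) (h))) (w (w (h)))) (p (r (r (t) (t) (t)) (g (t) (h) (h)) (f (t) (t) (h))) (w (w (h)))) (w (q (w (h)) (w (h)))))  →  (f (f (f (g (t) (h) (h)) (g (t) (h) (h)) (w (h))) (f (f (k (t) (t)) (t) (h)) (g (k (t) (t)) (h) (h)) (q (h) (h))) (w (w (h)))) (p (r (r (t) (t) (t)) (g (t) (h) (h)) (f (t) (t) (h))) (w (w (h)))) (w (q (w (h)) (w (h)))))
4. (f (f (f (g (t) (h) (h)) (g (t) (h) (h)) (w (h))) (f (f (k (t) (t)) (t) (h)) (g (k (t) (t)) (h) (h)) (q (h) (h))) (w (w (h)))) (p (r (r (t) (t) (t)) (g (t) (h) (h)) (f (t) (t) (h))) (w (w (h)))) (w (q (w (h)) (w (h)))))  →  (f (f (f (g (t) (h) (h)) (g (t) (h) (h)) (w (h))) (f (f (t) (t) (h)) (g (k (t) (t)) (h) (h)) (q (h) (h))) (w (w (h)))) (p (r (r (t) (t) (t)) (g (t) (h) (h)) (f (t) (t) (h))) (w (w (h)))) (w (q (w (h)) (w (h)))))
5. (f (f (f (g (t) (h) (h)) (g (t) (h) (h)) (w (h))) (f (f (t) (t) (h)) (g (k (t) (t)) (h) (h)) (q (h) (h))) (w (w (h)))) (p (r (r (t) (t) (t)) (g (t) (h) (h)) (f (t) (t) (h))) (w (w (h)))) (w (q (w (h)) (w (h)))))  →  (f (f (f (g (t) (h) (h)) (g (t) (h) (h)) (w (h))) (f (f (t) (t) (h)) (g (t) (h) (h)) (q (h) (h))) (w (w (h)))) (p (r (r (t) (t) (t)) (g (t) (h) (h)) (f (t) (t) (h))) (w (w (h)))) (w (q (w (h)) (w (h)))))
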